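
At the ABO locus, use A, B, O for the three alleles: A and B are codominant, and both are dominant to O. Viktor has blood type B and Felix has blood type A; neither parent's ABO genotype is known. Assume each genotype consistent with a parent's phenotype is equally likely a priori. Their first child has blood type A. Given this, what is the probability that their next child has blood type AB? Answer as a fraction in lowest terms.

Possible genotypes: Viktor ∈ {BB, BO}; Felix ∈ {AA, AO}.
Weight each parental genotype pair by prior × P(type-A child):
  BO × AA: posterior weight 2/3; P(next child type AB) = 1/2.
  BO × AO: posterior weight 1/3; P(next child type AB) = 1/4.
Weighted sum = 5/12.

5/12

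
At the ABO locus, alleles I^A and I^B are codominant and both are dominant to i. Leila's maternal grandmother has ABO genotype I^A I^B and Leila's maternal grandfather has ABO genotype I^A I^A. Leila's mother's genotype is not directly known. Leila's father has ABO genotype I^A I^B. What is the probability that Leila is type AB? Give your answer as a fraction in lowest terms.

Leila's mother's ABO genotype from I^A I^B × I^A I^A: 1/2 I^A I^A, 1/2 I^A I^B.
Crossing each possibility with the father I^A I^B and summing P(type AB): 1/2·1/2 + 1/2·1/2 = 1/2.

1/2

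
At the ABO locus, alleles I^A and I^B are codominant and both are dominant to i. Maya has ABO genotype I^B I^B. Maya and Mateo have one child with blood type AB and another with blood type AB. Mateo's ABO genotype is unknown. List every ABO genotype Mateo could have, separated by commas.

I^A I^A, I^A I^B, I^A i

For each candidate genotype of Mateo, check whether crossing it with I^B I^B can produce every observed child phenotype.
  I^A I^A → possible child types {AB} ✓
  I^A I^B → possible child types {B, AB} ✓
  I^A i → possible child types {B, AB} ✓
  I^B I^B → possible child types {B} ✗
  I^B i → possible child types {B} ✗
  i i → possible child types {B} ✗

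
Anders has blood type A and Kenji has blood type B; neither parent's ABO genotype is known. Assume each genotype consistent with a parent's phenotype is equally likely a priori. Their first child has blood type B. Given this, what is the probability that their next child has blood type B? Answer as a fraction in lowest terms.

5/12

Possible genotypes: Anders ∈ {I^A I^A, I^A i}; Kenji ∈ {I^B I^B, I^B i}.
Weight each parental genotype pair by prior × P(type-B child):
  I^A i × I^B I^B: posterior weight 2/3; P(next child type B) = 1/2.
  I^A i × I^B i: posterior weight 1/3; P(next child type B) = 1/4.
Weighted sum = 5/12.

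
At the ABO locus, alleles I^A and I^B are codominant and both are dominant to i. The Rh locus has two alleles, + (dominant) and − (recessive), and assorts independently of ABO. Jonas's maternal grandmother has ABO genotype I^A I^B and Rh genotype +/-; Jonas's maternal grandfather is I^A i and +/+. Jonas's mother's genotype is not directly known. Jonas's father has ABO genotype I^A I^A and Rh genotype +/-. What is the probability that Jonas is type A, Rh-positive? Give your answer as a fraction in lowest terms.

Jonas's mother's ABO genotype from I^A I^B × I^A i: 1/4 I^A I^A, 1/4 I^A I^B, 1/4 I^A i, 1/4 I^B i.
Crossing each possibility with the father I^A I^A and summing P(type A): 1/4·1 + 1/4·1/2 + 1/4·1 + 1/4·1/2 = 3/4.
Similarly for Rh via the mother's Rh distribution: P(Rh+) = 7/8.
Independent loci: 3/4 × 7/8 = 21/32.

21/32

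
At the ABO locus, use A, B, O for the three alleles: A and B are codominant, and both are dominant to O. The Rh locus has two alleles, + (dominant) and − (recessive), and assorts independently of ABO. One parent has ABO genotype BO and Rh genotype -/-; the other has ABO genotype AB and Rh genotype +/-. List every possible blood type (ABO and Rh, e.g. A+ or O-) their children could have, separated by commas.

A+, A-, B+, B-, AB+, AB-

Gametes from BO × AB give offspring ABO genotypes AB, AO, BB, BO, i.e. phenotypes A, B, AB.
Rh cross -/- × +/- → phenotypes Rh+, Rh-.
Combining independently: A+, A-, B+, B-, AB+, AB-.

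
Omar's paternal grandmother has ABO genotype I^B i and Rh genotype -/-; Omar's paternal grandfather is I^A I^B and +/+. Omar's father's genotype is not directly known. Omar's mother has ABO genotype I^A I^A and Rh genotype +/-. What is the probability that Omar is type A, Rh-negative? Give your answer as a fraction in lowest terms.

Omar's father's ABO genotype from I^B i × I^A I^B: 1/4 I^A I^B, 1/4 I^A i, 1/4 I^B I^B, 1/4 I^B i.
Crossing each possibility with the mother I^A I^A and summing P(type A): 1/4·1/2 + 1/4·1 + 1/4·0 + 1/4·1/2 = 1/2.
Similarly for Rh via the father's Rh distribution: P(Rh-) = 1/4.
Independent loci: 1/2 × 1/4 = 1/8.

1/8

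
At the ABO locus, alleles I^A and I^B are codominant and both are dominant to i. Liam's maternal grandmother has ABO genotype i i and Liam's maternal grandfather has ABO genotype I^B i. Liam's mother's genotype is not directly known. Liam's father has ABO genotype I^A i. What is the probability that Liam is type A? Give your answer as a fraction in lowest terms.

3/8

Liam's mother's ABO genotype from i i × I^B i: 1/2 I^B i, 1/2 i i.
Crossing each possibility with the father I^A i and summing P(type A): 1/2·1/4 + 1/2·1/2 = 3/8.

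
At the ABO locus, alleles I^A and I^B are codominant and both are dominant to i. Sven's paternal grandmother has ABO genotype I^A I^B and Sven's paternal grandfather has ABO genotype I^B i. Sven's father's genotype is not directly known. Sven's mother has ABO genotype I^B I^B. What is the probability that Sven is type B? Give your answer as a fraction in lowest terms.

Sven's father's ABO genotype from I^A I^B × I^B i: 1/4 I^A I^B, 1/4 I^A i, 1/4 I^B I^B, 1/4 I^B i.
Crossing each possibility with the mother I^B I^B and summing P(type B): 1/4·1/2 + 1/4·1/2 + 1/4·1 + 1/4·1 = 3/4.

3/4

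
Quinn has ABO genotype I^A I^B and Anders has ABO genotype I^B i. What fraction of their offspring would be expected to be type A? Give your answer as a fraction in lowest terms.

1/4

ABO cross I^A I^B × I^B i → offspring phenotypes: 1/4 A, 1/2 B, 1/4 AB.
So P(type A) = 1/4.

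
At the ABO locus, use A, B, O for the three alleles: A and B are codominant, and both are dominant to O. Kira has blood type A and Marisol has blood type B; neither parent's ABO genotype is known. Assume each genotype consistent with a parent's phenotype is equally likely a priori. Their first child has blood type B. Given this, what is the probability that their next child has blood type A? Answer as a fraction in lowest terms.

1/12

Possible genotypes: Kira ∈ {AA, AO}; Marisol ∈ {BB, BO}.
Weight each parental genotype pair by prior × P(type-B child):
  AO × BB: posterior weight 2/3; P(next child type A) = 0.
  AO × BO: posterior weight 1/3; P(next child type A) = 1/4.
Weighted sum = 1/12.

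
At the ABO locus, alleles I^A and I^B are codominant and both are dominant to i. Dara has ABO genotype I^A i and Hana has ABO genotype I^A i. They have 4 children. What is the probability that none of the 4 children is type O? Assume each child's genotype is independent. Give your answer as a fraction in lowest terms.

81/256

ABO cross I^A i × I^A i → 1/4 O, 3/4 A.
So P(type O) = 1/4 per child.
P(not type O) = 3/4 for one child; (3/4)^4 = 81/256.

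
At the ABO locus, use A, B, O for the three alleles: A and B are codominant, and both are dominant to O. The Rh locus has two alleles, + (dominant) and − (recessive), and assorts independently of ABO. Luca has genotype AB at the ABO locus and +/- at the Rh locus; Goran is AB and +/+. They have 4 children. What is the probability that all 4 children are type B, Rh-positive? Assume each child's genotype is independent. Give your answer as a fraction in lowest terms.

1/256

ABO cross AB × AB → 1/4 A, 1/4 B, 1/2 AB.
Rh cross +/- × +/+ → 1 Rh+; so P(type B, Rh-positive) = 1/4 × 1 = 1/4 per child.
All 4 independent: (1/4)^4 = 1/256.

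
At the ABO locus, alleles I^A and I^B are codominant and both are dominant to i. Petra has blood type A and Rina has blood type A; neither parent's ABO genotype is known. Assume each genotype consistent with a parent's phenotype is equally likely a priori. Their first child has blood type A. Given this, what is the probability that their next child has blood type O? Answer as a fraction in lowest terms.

Possible genotypes: Petra ∈ {I^A I^A, I^A i}; Rina ∈ {I^A I^A, I^A i}.
Weight each parental genotype pair by prior × P(type-A child):
  I^A I^A × I^A I^A: posterior weight 4/15; P(next child type O) = 0.
  I^A I^A × I^A i: posterior weight 4/15; P(next child type O) = 0.
  I^A i × I^A I^A: posterior weight 4/15; P(next child type O) = 0.
  I^A i × I^A i: posterior weight 1/5; P(next child type O) = 1/4.
Weighted sum = 1/20.

1/20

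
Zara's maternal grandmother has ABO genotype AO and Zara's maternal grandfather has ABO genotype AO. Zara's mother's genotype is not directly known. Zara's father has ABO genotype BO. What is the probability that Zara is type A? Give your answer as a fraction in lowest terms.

1/4

Zara's mother's ABO genotype from AO × AO: 1/4 AA, 1/2 AO, 1/4 OO.
Crossing each possibility with the father BO and summing P(type A): 1/4·1/2 + 1/2·1/4 + 1/4·0 = 1/4.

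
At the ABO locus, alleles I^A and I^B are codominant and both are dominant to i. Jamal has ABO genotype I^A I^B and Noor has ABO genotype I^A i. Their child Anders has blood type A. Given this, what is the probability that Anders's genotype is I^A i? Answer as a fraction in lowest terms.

1/2

Cross I^A I^B × I^A i → 1/4 I^A I^A, 1/4 I^A I^B, 1/4 I^A i, 1/4 I^B i.
Type-A genotypes among offspring: I^A I^A (1/4), I^A i (1/4); total 1/2.
P(I^A i | type A) = (1/4) / (1/2) = 1/2.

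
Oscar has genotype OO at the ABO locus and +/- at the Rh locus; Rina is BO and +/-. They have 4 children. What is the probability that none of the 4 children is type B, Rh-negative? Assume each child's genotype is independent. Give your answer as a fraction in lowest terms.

ABO cross OO × BO → 1/2 O, 1/2 B.
Rh cross +/- × +/- → 3/4 Rh+, 1/4 Rh-; so P(type B, Rh-negative) = 1/2 × 1/4 = 1/8 per child.
P(not type B, Rh-negative) = 7/8 for one child; (7/8)^4 = 2401/4096.

2401/4096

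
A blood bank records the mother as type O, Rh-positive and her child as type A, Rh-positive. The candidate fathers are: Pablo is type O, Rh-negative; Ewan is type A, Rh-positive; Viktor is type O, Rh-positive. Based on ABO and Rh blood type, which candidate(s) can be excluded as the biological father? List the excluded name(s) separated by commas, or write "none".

Pablo, Viktor

A candidate is excluded only if no genotype consistent with his phenotype could produce a type A, Rh-positive child with a type O, Rh-positive mother.
Pablo (type O, Rh-): no genotype consistent with that phenotype can produce a type-A Rh+ child with a type-O mother.
Viktor (type O, Rh+): no genotype consistent with that phenotype can produce a type-A Rh+ child with a type-O mother.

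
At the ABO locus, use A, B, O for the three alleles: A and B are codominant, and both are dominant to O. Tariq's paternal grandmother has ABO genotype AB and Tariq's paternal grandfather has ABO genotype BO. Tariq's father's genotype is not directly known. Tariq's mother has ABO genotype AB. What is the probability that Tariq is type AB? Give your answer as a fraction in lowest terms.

3/8

Tariq's father's ABO genotype from AB × BO: 1/4 AB, 1/4 AO, 1/4 BB, 1/4 BO.
Crossing each possibility with the mother AB and summing P(type AB): 1/4·1/2 + 1/4·1/4 + 1/4·1/2 + 1/4·1/4 = 3/8.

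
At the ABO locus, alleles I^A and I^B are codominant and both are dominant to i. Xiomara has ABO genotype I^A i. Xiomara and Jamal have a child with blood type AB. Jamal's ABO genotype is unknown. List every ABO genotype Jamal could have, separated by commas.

I^A I^B, I^B I^B, I^B i

For each candidate genotype of Jamal, check whether crossing it with I^A i can produce every observed child phenotype.
  I^A I^A → possible child types {A} ✗
  I^A I^B → possible child types {A, B, AB} ✓
  I^A i → possible child types {O, A} ✗
  I^B I^B → possible child types {B, AB} ✓
  I^B i → possible child types {O, A, B, AB} ✓
  i i → possible child types {O, A} ✗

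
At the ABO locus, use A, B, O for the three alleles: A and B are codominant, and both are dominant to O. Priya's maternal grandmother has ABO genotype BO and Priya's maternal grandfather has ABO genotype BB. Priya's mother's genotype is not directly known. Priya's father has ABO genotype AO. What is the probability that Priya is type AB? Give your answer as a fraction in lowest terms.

3/8

Priya's mother's ABO genotype from BO × BB: 1/2 BB, 1/2 BO.
Crossing each possibility with the father AO and summing P(type AB): 1/2·1/2 + 1/2·1/4 = 3/8.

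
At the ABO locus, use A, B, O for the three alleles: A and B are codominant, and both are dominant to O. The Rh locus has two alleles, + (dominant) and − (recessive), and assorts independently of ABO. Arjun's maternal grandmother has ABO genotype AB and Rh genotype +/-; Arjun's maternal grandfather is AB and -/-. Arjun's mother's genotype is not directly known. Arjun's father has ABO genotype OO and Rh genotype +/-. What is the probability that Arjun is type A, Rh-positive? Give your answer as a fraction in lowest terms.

Arjun's mother's ABO genotype from AB × AB: 1/4 AA, 1/2 AB, 1/4 BB.
Crossing each possibility with the father OO and summing P(type A): 1/4·1 + 1/2·1/2 + 1/4·0 = 1/2.
Similarly for Rh via the mother's Rh distribution: P(Rh+) = 5/8.
Independent loci: 1/2 × 5/8 = 5/16.

5/16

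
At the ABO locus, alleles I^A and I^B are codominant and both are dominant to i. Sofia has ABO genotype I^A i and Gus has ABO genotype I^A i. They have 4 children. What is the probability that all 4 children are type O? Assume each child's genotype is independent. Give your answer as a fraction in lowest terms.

1/256

ABO cross I^A i × I^A i → 1/4 O, 3/4 A.
So P(type O) = 1/4 per child.
All 4 independent: (1/4)^4 = 1/256.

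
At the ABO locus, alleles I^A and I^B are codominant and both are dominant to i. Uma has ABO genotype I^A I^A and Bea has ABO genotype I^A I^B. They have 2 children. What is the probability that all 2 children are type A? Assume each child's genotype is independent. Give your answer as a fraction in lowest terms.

ABO cross I^A I^A × I^A I^B → 1/2 A, 1/2 AB.
So P(type A) = 1/2 per child.
All 2 independent: (1/2)^2 = 1/4.

1/4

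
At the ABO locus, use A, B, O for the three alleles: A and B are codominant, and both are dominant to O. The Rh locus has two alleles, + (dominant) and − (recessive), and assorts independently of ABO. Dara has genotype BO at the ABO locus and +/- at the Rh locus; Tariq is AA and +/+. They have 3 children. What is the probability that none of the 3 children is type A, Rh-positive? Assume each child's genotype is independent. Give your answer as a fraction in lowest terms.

1/8

ABO cross BO × AA → 1/2 A, 1/2 AB.
Rh cross +/- × +/+ → 1 Rh+; so P(type A, Rh-positive) = 1/2 × 1 = 1/2 per child.
P(not type A, Rh-positive) = 1/2 for one child; (1/2)^3 = 1/8.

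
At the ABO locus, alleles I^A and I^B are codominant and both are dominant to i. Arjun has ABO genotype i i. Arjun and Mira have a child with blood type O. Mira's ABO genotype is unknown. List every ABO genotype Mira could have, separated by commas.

For each candidate genotype of Mira, check whether crossing it with i i can produce every observed child phenotype.
  I^A I^A → possible child types {A} ✗
  I^A I^B → possible child types {A, B} ✗
  I^A i → possible child types {O, A} ✓
  I^B I^B → possible child types {B} ✗
  I^B i → possible child types {O, B} ✓
  i i → possible child types {O} ✓

I^A i, I^B i, i i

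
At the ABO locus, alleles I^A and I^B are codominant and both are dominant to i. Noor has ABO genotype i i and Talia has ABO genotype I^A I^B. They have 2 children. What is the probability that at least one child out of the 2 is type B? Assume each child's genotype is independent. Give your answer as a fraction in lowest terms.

ABO cross i i × I^A I^B → 1/2 A, 1/2 B.
So P(type B) = 1/2 per child.
P(none) = (1/2)^2 = 1/4; P(at least one) = 1 − 1/4 = 3/4.

3/4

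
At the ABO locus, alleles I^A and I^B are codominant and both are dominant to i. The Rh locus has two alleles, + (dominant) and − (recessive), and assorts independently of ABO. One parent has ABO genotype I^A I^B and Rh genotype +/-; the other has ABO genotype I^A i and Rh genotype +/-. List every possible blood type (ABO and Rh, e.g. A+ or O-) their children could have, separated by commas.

A+, A-, B+, B-, AB+, AB-

Gametes from I^A I^B × I^A i give offspring ABO genotypes I^A I^A, I^A I^B, I^A i, I^B i, i.e. phenotypes A, B, AB.
Rh cross +/- × +/- → phenotypes Rh+, Rh-.
Combining independently: A+, A-, B+, B-, AB+, AB-.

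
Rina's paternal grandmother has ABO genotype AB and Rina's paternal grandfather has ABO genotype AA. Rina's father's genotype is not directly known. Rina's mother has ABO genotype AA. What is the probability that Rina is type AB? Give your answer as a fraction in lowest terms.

1/4

Rina's father's ABO genotype from AB × AA: 1/2 AA, 1/2 AB.
Crossing each possibility with the mother AA and summing P(type AB): 1/2·0 + 1/2·1/2 = 1/4.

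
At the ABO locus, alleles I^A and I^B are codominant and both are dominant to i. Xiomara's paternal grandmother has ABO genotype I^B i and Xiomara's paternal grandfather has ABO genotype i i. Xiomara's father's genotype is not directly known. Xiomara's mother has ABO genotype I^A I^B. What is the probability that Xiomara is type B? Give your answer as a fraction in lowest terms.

Xiomara's father's ABO genotype from I^B i × i i: 1/2 I^B i, 1/2 i i.
Crossing each possibility with the mother I^A I^B and summing P(type B): 1/2·1/2 + 1/2·1/2 = 1/2.

1/2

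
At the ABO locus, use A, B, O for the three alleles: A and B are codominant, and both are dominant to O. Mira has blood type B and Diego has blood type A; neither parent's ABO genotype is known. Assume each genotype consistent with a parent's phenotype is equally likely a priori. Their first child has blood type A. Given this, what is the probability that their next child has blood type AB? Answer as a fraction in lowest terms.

5/12

Possible genotypes: Mira ∈ {BB, BO}; Diego ∈ {AA, AO}.
Weight each parental genotype pair by prior × P(type-A child):
  BO × AA: posterior weight 2/3; P(next child type AB) = 1/2.
  BO × AO: posterior weight 1/3; P(next child type AB) = 1/4.
Weighted sum = 5/12.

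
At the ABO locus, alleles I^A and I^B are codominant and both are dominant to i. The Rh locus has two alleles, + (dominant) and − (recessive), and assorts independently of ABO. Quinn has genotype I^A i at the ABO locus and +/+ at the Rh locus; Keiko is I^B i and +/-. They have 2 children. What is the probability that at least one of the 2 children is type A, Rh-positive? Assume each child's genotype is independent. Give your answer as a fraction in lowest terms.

7/16

ABO cross I^A i × I^B i → 1/4 O, 1/4 A, 1/4 B, 1/4 AB.
Rh cross +/+ × +/- → 1 Rh+; so P(type A, Rh-positive) = 1/4 × 1 = 1/4 per child.
P(none) = (3/4)^2 = 9/16; P(at least one) = 1 − 9/16 = 7/16.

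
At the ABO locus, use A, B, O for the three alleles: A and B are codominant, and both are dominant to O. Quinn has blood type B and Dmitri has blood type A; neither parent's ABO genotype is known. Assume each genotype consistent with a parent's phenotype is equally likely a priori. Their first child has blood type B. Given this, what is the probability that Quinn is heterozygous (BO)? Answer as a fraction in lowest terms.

Possible genotypes: Quinn ∈ {BB, BO}; Dmitri ∈ {AA, AO}.
Weight each parental genotype pair by prior × P(type-B child):
  BB × AO: posterior weight 2/3.
  BO × AO: posterior weight 1/3.
Sum the posterior weight over pairs where Quinn is BO: 1/3.

1/3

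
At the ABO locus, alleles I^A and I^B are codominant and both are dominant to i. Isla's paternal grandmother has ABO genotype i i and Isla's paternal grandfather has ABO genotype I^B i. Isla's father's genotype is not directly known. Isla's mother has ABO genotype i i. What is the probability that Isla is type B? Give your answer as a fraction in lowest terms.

Isla's father's ABO genotype from i i × I^B i: 1/2 I^B i, 1/2 i i.
Crossing each possibility with the mother i i and summing P(type B): 1/2·1/2 + 1/2·0 = 1/4.

1/4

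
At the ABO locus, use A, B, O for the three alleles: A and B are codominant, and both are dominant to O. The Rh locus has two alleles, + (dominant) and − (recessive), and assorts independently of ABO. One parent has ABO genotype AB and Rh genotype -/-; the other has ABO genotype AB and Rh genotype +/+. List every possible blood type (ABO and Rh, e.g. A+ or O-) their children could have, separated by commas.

A+, B+, AB+

Gametes from AB × AB give offspring ABO genotypes AA, AB, BB, i.e. phenotypes A, B, AB.
Rh cross -/- × +/+ → phenotypes Rh+.
Combining independently: A+, B+, AB+.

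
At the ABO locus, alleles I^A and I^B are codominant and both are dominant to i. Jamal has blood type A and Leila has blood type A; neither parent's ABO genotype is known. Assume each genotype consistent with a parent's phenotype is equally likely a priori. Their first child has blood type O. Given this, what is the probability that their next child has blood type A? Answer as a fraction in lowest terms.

Possible genotypes: Jamal ∈ {I^A I^A, I^A i}; Leila ∈ {I^A I^A, I^A i}.
Weight each parental genotype pair by prior × P(type-O child):
  I^A i × I^A i: posterior weight 1; P(next child type A) = 3/4.
Weighted sum = 3/4.

3/4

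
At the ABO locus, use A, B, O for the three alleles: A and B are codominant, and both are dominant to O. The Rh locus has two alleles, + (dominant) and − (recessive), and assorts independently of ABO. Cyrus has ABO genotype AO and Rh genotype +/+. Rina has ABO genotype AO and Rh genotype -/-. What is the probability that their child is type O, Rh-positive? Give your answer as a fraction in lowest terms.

ABO cross AO × AO → offspring phenotypes: 1/4 O, 3/4 A.
Rh cross +/+ × -/- → 1 Rh+.
Independent loci: P(type O, Rh-positive) = 1/4 × 1 = 1/4.

1/4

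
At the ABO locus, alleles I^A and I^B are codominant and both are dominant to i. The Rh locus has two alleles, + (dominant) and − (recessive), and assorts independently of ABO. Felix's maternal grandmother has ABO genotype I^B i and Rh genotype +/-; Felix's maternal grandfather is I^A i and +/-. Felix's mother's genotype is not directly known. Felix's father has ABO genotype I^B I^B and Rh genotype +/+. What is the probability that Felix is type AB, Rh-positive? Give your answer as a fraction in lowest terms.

1/4

Felix's mother's ABO genotype from I^B i × I^A i: 1/4 I^A I^B, 1/4 I^A i, 1/4 I^B i, 1/4 i i.
Crossing each possibility with the father I^B I^B and summing P(type AB): 1/4·1/2 + 1/4·1/2 + 1/4·0 + 1/4·0 = 1/4.
Similarly for Rh via the mother's Rh distribution: P(Rh+) = 1.
Independent loci: 1/4 × 1 = 1/4.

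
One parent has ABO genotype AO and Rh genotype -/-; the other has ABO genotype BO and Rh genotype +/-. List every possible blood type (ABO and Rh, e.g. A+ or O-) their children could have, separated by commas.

Gametes from AO × BO give offspring ABO genotypes AB, AO, BO, OO, i.e. phenotypes O, A, B, AB.
Rh cross -/- × +/- → phenotypes Rh+, Rh-.
Combining independently: O+, O-, A+, A-, B+, B-, AB+, AB-.

O+, O-, A+, A-, B+, B-, AB+, AB-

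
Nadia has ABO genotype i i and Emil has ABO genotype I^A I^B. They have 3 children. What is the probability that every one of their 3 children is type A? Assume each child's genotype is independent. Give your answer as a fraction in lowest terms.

ABO cross i i × I^A I^B → 1/2 A, 1/2 B.
So P(type A) = 1/2 per child.
All 3 independent: (1/2)^3 = 1/8.

1/8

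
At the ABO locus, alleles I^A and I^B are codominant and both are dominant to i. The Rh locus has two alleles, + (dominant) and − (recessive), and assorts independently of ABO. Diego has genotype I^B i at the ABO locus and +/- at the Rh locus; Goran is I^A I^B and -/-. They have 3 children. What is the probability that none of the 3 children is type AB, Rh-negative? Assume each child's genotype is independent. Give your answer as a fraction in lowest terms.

ABO cross I^B i × I^A I^B → 1/4 A, 1/2 B, 1/4 AB.
Rh cross +/- × -/- → 1/2 Rh+, 1/2 Rh-; so P(type AB, Rh-negative) = 1/4 × 1/2 = 1/8 per child.
P(not type AB, Rh-negative) = 7/8 for one child; (7/8)^3 = 343/512.

343/512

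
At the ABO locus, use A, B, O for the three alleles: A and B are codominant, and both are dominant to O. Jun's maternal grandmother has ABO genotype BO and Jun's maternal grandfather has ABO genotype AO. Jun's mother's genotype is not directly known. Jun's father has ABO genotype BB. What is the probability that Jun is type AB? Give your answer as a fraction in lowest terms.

1/4

Jun's mother's ABO genotype from BO × AO: 1/4 AB, 1/4 AO, 1/4 BO, 1/4 OO.
Crossing each possibility with the father BB and summing P(type AB): 1/4·1/2 + 1/4·1/2 + 1/4·0 + 1/4·0 = 1/4.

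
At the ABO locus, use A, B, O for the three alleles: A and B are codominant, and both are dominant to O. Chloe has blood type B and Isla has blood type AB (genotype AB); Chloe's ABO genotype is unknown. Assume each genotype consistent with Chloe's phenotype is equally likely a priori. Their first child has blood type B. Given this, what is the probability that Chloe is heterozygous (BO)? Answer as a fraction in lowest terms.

1/2

Possible genotypes: Chloe ∈ {BB, BO}; Isla ∈ {AB}.
Weight each parental genotype pair by prior × P(type-B child):
  BB × AB: posterior weight 1/2.
  BO × AB: posterior weight 1/2.
Sum the posterior weight over pairs where Chloe is BO: 1/2.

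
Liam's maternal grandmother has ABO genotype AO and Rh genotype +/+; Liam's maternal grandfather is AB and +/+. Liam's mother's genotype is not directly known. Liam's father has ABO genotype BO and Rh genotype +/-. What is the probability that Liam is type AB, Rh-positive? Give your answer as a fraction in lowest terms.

1/4

Liam's mother's ABO genotype from AO × AB: 1/4 AA, 1/4 AB, 1/4 AO, 1/4 BO.
Crossing each possibility with the father BO and summing P(type AB): 1/4·1/2 + 1/4·1/4 + 1/4·1/4 + 1/4·0 = 1/4.
Similarly for Rh via the mother's Rh distribution: P(Rh+) = 1.
Independent loci: 1/4 × 1 = 1/4.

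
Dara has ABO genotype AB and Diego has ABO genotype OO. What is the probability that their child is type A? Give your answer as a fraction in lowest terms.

1/2

ABO cross AB × OO → offspring phenotypes: 1/2 A, 1/2 B.
So P(type A) = 1/2.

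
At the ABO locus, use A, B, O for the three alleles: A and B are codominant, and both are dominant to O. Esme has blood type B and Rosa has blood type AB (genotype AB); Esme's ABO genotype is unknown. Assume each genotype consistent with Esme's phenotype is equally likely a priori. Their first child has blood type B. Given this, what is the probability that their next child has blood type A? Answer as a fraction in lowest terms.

1/8

Possible genotypes: Esme ∈ {BB, BO}; Rosa ∈ {AB}.
Weight each parental genotype pair by prior × P(type-B child):
  BB × AB: posterior weight 1/2; P(next child type A) = 0.
  BO × AB: posterior weight 1/2; P(next child type A) = 1/4.
Weighted sum = 1/8.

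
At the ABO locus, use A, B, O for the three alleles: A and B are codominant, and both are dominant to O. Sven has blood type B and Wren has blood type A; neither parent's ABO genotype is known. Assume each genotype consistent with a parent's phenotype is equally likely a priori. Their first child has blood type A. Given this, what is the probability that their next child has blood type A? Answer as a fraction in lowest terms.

Possible genotypes: Sven ∈ {BB, BO}; Wren ∈ {AA, AO}.
Weight each parental genotype pair by prior × P(type-A child):
  BO × AA: posterior weight 2/3; P(next child type A) = 1/2.
  BO × AO: posterior weight 1/3; P(next child type A) = 1/4.
Weighted sum = 5/12.

5/12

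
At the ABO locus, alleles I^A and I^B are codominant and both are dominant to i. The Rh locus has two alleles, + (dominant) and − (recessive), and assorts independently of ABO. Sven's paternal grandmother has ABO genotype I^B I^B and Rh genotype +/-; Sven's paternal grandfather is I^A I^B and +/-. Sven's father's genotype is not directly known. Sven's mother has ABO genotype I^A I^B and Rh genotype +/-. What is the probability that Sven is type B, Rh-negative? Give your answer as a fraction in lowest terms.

Sven's father's ABO genotype from I^B I^B × I^A I^B: 1/2 I^A I^B, 1/2 I^B I^B.
Crossing each possibility with the mother I^A I^B and summing P(type B): 1/2·1/4 + 1/2·1/2 = 3/8.
Similarly for Rh via the father's Rh distribution: P(Rh-) = 1/4.
Independent loci: 3/8 × 1/4 = 3/32.

3/32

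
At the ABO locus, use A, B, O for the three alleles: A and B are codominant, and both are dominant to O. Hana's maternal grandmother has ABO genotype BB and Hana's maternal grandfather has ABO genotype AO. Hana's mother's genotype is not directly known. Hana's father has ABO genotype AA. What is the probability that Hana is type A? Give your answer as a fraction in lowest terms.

Hana's mother's ABO genotype from BB × AO: 1/2 AB, 1/2 BO.
Crossing each possibility with the father AA and summing P(type A): 1/2·1/2 + 1/2·1/2 = 1/2.

1/2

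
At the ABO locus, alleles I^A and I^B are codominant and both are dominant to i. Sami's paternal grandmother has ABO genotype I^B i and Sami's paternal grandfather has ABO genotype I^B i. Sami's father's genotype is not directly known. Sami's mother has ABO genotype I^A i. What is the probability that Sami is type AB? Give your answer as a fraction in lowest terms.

Sami's father's ABO genotype from I^B i × I^B i: 1/4 I^B I^B, 1/2 I^B i, 1/4 i i.
Crossing each possibility with the mother I^A i and summing P(type AB): 1/4·1/2 + 1/2·1/4 + 1/4·0 = 1/4.

1/4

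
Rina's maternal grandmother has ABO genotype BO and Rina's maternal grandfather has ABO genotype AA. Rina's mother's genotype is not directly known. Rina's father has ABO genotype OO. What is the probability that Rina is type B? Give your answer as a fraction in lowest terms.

1/4

Rina's mother's ABO genotype from BO × AA: 1/2 AB, 1/2 AO.
Crossing each possibility with the father OO and summing P(type B): 1/2·1/2 + 1/2·0 = 1/4.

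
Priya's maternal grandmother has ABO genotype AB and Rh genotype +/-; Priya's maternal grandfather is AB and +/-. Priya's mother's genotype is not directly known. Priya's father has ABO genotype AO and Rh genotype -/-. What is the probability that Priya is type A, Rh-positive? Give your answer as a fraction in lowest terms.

1/4

Priya's mother's ABO genotype from AB × AB: 1/4 AA, 1/2 AB, 1/4 BB.
Crossing each possibility with the father AO and summing P(type A): 1/4·1 + 1/2·1/2 + 1/4·0 = 1/2.
Similarly for Rh via the mother's Rh distribution: P(Rh+) = 1/2.
Independent loci: 1/2 × 1/2 = 1/4.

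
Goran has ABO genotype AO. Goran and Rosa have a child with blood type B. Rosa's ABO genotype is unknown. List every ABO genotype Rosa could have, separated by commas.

For each candidate genotype of Rosa, check whether crossing it with AO can produce every observed child phenotype.
  AA → possible child types {A} ✗
  AB → possible child types {A, B, AB} ✓
  AO → possible child types {O, A} ✗
  BB → possible child types {B, AB} ✓
  BO → possible child types {O, A, B, AB} ✓
  OO → possible child types {O, A} ✗

AB, BB, BO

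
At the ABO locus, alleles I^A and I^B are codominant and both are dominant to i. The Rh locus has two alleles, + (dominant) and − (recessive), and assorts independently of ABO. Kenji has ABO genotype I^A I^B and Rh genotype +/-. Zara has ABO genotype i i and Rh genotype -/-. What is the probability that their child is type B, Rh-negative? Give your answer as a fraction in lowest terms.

1/4

ABO cross I^A I^B × i i → offspring phenotypes: 1/2 A, 1/2 B.
Rh cross +/- × -/- → 1/2 Rh+, 1/2 Rh-.
Independent loci: P(type B, Rh-negative) = 1/2 × 1/2 = 1/4.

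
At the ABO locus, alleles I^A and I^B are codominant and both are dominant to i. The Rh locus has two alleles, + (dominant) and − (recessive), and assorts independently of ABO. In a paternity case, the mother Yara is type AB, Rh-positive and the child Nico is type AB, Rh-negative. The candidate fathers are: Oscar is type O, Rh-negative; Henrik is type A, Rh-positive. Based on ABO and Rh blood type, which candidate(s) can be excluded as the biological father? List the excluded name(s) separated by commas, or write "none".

A candidate is excluded only if no genotype consistent with his phenotype could produce a type AB, Rh-negative child with a type AB, Rh-positive mother.
Oscar (type O, Rh-): no genotype consistent with that phenotype can produce a type-AB Rh- child with a type-AB mother.

Oscar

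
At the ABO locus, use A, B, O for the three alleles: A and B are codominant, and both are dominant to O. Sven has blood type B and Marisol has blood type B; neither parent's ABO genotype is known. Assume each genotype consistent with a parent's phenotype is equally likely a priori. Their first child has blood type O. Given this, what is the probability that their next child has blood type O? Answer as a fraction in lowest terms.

Possible genotypes: Sven ∈ {BB, BO}; Marisol ∈ {BB, BO}.
Weight each parental genotype pair by prior × P(type-O child):
  BO × BO: posterior weight 1; P(next child type O) = 1/4.
Weighted sum = 1/4.

1/4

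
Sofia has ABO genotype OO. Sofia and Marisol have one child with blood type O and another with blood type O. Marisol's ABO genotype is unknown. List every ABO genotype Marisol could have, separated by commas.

For each candidate genotype of Marisol, check whether crossing it with OO can produce every observed child phenotype.
  AA → possible child types {A} ✗
  AB → possible child types {A, B} ✗
  AO → possible child types {O, A} ✓
  BB → possible child types {B} ✗
  BO → possible child types {O, B} ✓
  OO → possible child types {O} ✓

AO, BO, OO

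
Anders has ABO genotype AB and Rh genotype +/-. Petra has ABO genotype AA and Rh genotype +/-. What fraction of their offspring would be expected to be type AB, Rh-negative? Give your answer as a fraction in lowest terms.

1/8

ABO cross AB × AA → offspring phenotypes: 1/2 A, 1/2 AB.
Rh cross +/- × +/- → 3/4 Rh+, 1/4 Rh-.
Independent loci: P(type AB, Rh-negative) = 1/2 × 1/4 = 1/8.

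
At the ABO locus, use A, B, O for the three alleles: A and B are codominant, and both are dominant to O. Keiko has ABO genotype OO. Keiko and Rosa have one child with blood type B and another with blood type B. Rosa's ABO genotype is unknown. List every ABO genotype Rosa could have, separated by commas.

AB, BB, BO

For each candidate genotype of Rosa, check whether crossing it with OO can produce every observed child phenotype.
  AA → possible child types {A} ✗
  AB → possible child types {A, B} ✓
  AO → possible child types {O, A} ✗
  BB → possible child types {B} ✓
  BO → possible child types {O, B} ✓
  OO → possible child types {O} ✗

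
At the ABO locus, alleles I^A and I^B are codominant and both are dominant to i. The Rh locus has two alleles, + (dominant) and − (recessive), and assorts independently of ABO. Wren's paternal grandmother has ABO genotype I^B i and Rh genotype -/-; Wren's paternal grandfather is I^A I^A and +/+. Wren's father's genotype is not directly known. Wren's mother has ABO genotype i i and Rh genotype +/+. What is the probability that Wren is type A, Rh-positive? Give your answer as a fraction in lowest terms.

Wren's father's ABO genotype from I^B i × I^A I^A: 1/2 I^A I^B, 1/2 I^A i.
Crossing each possibility with the mother i i and summing P(type A): 1/2·1/2 + 1/2·1/2 = 1/2.
Similarly for Rh via the father's Rh distribution: P(Rh+) = 1.
Independent loci: 1/2 × 1 = 1/2.

1/2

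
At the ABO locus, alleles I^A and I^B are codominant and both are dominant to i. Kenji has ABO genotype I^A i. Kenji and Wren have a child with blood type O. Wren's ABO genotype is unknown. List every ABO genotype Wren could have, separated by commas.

For each candidate genotype of Wren, check whether crossing it with I^A i can produce every observed child phenotype.
  I^A I^A → possible child types {A} ✗
  I^A I^B → possible child types {A, B, AB} ✗
  I^A i → possible child types {O, A} ✓
  I^B I^B → possible child types {B, AB} ✗
  I^B i → possible child types {O, A, B, AB} ✓
  i i → possible child types {O, A} ✓

I^A i, I^B i, i i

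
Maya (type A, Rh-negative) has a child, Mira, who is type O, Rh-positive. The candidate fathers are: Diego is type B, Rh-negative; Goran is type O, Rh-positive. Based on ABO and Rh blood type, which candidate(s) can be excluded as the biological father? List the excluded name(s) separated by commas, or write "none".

A candidate is excluded only if no genotype consistent with his phenotype could produce a type O, Rh-positive child with a type A, Rh-negative mother.
Diego (type B, Rh-): no genotype consistent with that phenotype can produce a type-O Rh+ child with a type-A mother.

Diego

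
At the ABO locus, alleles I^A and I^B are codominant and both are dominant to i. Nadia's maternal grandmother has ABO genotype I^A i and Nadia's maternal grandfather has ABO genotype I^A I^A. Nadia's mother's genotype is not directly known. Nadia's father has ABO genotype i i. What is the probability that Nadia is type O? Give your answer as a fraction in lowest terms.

Nadia's mother's ABO genotype from I^A i × I^A I^A: 1/2 I^A I^A, 1/2 I^A i.
Crossing each possibility with the father i i and summing P(type O): 1/2·0 + 1/2·1/2 = 1/4.

1/4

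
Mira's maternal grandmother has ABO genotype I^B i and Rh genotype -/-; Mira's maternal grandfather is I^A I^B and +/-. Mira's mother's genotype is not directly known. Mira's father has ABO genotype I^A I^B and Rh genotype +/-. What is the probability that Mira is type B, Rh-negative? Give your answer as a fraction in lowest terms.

Mira's mother's ABO genotype from I^B i × I^A I^B: 1/4 I^A I^B, 1/4 I^A i, 1/4 I^B I^B, 1/4 I^B i.
Crossing each possibility with the father I^A I^B and summing P(type B): 1/4·1/4 + 1/4·1/4 + 1/4·1/2 + 1/4·1/2 = 3/8.
Similarly for Rh via the mother's Rh distribution: P(Rh-) = 3/8.
Independent loci: 3/8 × 3/8 = 9/64.

9/64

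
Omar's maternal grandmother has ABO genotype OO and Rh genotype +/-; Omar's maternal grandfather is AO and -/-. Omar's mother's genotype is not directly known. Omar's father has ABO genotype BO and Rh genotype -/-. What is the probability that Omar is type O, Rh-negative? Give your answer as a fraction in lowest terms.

Omar's mother's ABO genotype from OO × AO: 1/2 AO, 1/2 OO.
Crossing each possibility with the father BO and summing P(type O): 1/2·1/4 + 1/2·1/2 = 3/8.
Similarly for Rh via the mother's Rh distribution: P(Rh-) = 3/4.
Independent loci: 3/8 × 3/4 = 9/32.

9/32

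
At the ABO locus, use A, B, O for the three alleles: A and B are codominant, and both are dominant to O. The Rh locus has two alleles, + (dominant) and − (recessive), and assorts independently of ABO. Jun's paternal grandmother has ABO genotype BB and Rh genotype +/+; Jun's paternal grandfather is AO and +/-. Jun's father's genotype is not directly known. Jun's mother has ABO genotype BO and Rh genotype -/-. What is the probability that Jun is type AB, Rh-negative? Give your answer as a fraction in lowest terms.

1/32

Jun's father's ABO genotype from BB × AO: 1/2 AB, 1/2 BO.
Crossing each possibility with the mother BO and summing P(type AB): 1/2·1/4 + 1/2·0 = 1/8.
Similarly for Rh via the father's Rh distribution: P(Rh-) = 1/4.
Independent loci: 1/8 × 1/4 = 1/32.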